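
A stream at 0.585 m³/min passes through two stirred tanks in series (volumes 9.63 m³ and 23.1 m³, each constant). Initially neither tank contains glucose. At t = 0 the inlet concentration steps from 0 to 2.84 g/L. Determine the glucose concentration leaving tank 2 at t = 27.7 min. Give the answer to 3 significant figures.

0.802 g/L

Species balance on tank i: dCᵢ/dt = (Cᵢ₋₁ − Cᵢ)/τᵢ with τᵢ = Vᵢ/Q.
τ₁ = 9.63/0.585 = 16.462 min; τ₂ = 23.1/0.585 = 39.487 min.
Solving the cascade with C₁(0)=C₂(0)=0 gives C₂(t) = C_in[1 − (τ₁ e^(−t/τ₁) − τ₂ e^(−t/τ₂))/(τ₁ − τ₂)].
At t = 27.7: e^(−t/τ₁) = 0.18587, e^(−t/τ₂) = 0.49584.
C₂ = 2.84·[1 − (16.462·0.18587 − 39.487·0.49584)/(-23.026)] = 2.84·0.28255 = 0.80244 g/L.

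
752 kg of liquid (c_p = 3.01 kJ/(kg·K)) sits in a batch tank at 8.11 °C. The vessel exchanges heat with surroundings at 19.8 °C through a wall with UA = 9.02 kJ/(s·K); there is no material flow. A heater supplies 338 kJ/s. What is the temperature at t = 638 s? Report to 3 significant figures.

Unsteady energy balance on the tank contents: M c_p dT/dt = −UA(T − T_amb) + Q̇.
dT/dt = (T_ss − T)/τ with T_ss = T_amb + Q̇/UA = 19.8 + 338/9.02 = 57.272 °C, τ = M c_p/UA = 752·3.01/9.02 = 250.94 s.
This is linear first-order; T(t) = T_ss + (T₀ − T_ss) e^(−t/τ).
T(638) = 57.272 + (-49.162)·0.078678 = 53.404 °C.

53.4 °C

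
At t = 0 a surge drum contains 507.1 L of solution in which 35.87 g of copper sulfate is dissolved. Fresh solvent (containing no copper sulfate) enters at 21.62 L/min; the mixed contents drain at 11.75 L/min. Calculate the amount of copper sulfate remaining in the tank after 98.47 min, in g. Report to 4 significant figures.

10.03 g

Total volume: dV/dt = Q_in − Q_out = 9.87000 L/min, so V(t) = 507.1 + 9.87000 t and V(98.47) = 1479.00 L.
Solute balance: dm/dt = 0 − Q_out C = −Q_out m/V(t).
Separate: dm/m = −Q_out dt/V(t) ⇒ ln(m/m₀) = −(Q_out/(Q_in−Q_out)) ln(V/V₀).
m = m₀ (V₀/V)^(Q_out/(Q_in−Q_out)) = 35.87 × (507.1/1479.00)^(1.19048) = 10.0302 g.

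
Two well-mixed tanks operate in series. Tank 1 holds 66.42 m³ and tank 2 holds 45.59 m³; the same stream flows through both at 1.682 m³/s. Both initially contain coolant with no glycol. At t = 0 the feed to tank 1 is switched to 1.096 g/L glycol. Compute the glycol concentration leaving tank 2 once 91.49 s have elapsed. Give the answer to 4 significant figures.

0.8335 g/L

Each tank obeys Vᵢ dCᵢ/dt = Q(Cᵢ₋₁ − Cᵢ), so τᵢ = Vᵢ/Q.
τ₁ = 66.42/1.682 = 39.4887 s; τ₂ = 45.59/1.682 = 27.1046 s.
Tank 1: C₁ = C_in(1 − e^(−t/τ₁)). Tank 2 (τ₁ ≠ τ₂): C₂ = C_in[1 − (τ₁ e^(−t/τ₁) − τ₂ e^(−t/τ₂))/(τ₁ − τ₂)].
At t = 91.49: e^(−t/τ₁) = 0.0985821, e^(−t/τ₂) = 0.0342032.
C₂ = 1.096·[1 − (39.4887·0.0985821 − 27.1046·0.0342032)/(12.3841)] = 1.096·0.760513 = 0.833523 g/L.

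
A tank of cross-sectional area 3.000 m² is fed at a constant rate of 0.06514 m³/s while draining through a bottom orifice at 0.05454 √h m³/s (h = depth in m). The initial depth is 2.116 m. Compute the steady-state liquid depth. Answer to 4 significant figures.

1.426 m

A dh/dt = Q_in − 0.05454 √h. Steady state requires inflow = outflow:
Q_in = 0.05454 √h_ss ⇒ √h_ss = 0.06514/0.05454 = 1.19435.
h_ss = 1.19435² = 1.42648 m. (Since h₀ = 2.116 m > h_ss, the level will fall toward this value.)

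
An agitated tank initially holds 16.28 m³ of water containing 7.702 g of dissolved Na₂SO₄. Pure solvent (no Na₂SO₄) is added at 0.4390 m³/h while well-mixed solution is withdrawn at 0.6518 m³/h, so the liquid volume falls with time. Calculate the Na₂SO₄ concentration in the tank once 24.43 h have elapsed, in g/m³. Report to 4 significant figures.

Let m(t) be the amount of Na₂SO₄. Volume: V(t) = V₀ + (Q_in − Q_out) t = 16.28 − 0.212800 t; V(24.43) = 11.0813 m³.
Species balance (pure solvent in): dm/dt = −Q_out · m/V(t).
dm/m = −Q_out dt/(V₀ − 0.212800 t); integrating gives ln(m/m₀) = −(Q_out/(Q_in−Q_out)) ln(V/V₀).
m = m₀ (V₀/V)^(Q_out/(Q_in−Q_out)) = 7.702 × (16.28/11.0813)^(-3.06297) = 2.37078 g.
C = m/V = 2.37078/11.0813 = 0.213945 g/m³.

0.2139 g/m³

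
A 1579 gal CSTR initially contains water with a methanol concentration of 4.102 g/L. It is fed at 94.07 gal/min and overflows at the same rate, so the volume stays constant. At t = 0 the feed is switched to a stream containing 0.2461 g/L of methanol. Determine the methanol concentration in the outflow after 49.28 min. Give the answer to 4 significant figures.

Transient balance on the dissolved component: V dC/dt = Q(C_in − C).
Rewrite as dC/dt + C/τ = C_in/τ, τ = V/Q = 16.7854 min.
Solution: C(t) = C_in + (C₀ − C_in) e^(−t/τ).
C(49.28) = 0.2461 + (4.102 − 0.2461)·e^(−49.28/16.7854) = 0.2461 + (3.85590)·0.0530835 = 0.450785 g/L.

0.4508 g/L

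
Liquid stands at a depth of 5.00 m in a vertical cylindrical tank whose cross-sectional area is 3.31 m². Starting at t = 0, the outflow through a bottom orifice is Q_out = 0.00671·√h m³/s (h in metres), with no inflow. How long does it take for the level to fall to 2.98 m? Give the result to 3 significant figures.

A dh/dt = −Q_out = −0.00671 √h.
Separate and integrate: 2(√h − √h₀) = −(0.00671/A) t.
t = 2A(√h₀ − √h)/0.00671 = 2·3.31·(√5.00 − √2.98)/0.00671
  = 6.6200 × (2.2361 − 1.7263) / 0.00671 = 502.96 s.

503 s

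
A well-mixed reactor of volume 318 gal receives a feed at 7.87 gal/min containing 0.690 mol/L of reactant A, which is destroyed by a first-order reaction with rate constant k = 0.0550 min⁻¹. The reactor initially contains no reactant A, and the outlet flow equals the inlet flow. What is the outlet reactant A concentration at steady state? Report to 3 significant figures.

V dC/dt = Q(C_in − C) − k V C.
At steady state: 0 = Q C_in − (Q + kV) C_ss, so C_ss = Q C_in/(Q + kV).
C_ss = 7.87·0.690/(7.87 + 0.0550·318) = 5.4303/25.360 = 0.21413 mol/L.

0.214 mol/L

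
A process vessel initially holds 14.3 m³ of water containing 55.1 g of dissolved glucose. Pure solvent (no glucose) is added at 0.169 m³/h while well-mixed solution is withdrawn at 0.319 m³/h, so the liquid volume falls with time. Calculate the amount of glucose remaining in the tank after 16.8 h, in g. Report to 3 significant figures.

Total volume: dV/dt = Q_in − Q_out = -0.15000 m³/h, so V(t) = 14.3 − 0.15000 t and V(16.8) = 11.780 m³.
Species balance (pure solvent in): dm/dt = −Q_out · m/V(t).
Separate: dm/m = −Q_out dt/V(t) ⇒ ln(m/m₀) = −(Q_out/(Q_in−Q_out)) ln(V/V₀).
m = m₀ (V₀/V)^(Q_out/(Q_in−Q_out)) = 55.1 × (14.3/11.780)^(-2.1267) = 36.484 g.

36.5 g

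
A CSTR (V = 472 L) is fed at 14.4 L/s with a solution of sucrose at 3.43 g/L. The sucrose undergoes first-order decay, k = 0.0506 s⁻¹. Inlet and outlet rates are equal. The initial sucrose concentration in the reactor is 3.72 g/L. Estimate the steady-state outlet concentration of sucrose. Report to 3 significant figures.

1.29 g/L

Species balance: V dC/dt = Q C_in − Q C − k V C.
Steady state (dC/dt = 0): C_ss = Q C_in/(Q + kV) = C_in/(1 + kV/Q).
C_ss = 14.4·3.43/(14.4 + 0.0506·472) = 49.392/38.283 = 1.2902 g/L.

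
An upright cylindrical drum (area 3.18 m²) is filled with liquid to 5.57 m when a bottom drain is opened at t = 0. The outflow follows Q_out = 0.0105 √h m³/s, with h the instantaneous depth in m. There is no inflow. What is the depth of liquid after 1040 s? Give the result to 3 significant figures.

Unsteady balance on liquid volume: A dh/dt = −0.0105 √h.
∫ h^(−1/2) dh = −(0.0105/A) ∫ dt, giving 2√h = 2√h₀ − (0.0105/A) t.
√h = √5.57 − 0.0105·1040/(2·3.18) = 2.3601 − 1.7170 = 0.64310.
h = 0.64310² = 0.41358 m.

0.414 m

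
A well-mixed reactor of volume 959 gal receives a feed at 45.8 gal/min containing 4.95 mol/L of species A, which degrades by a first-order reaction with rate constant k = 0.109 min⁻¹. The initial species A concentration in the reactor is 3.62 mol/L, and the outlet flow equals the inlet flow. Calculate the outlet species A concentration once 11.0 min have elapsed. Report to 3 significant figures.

V dC/dt = Q(C_in − C) − k V C.
This is linear with rate a = Q/V + k = 0.15676 min⁻¹.
C_ss = Q C_in/(Q + kV) = 1.5081 mol/L; C(t) = C_ss + (C₀ − C_ss) e^(−a t).
C(11.0) = 1.5081 + (2.1119)·e^(−0.15676·11.0) = 1.5081 + (2.1119)·0.17829 = 1.8846 mol/L.

1.88 mol/L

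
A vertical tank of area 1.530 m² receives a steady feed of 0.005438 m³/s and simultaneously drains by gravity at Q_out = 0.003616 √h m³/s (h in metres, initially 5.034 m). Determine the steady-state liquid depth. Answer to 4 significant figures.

A dh/dt = Q_in − 0.003616 √h. Steady state requires inflow = outflow:
Q_in = 0.003616 √h_ss ⇒ √h_ss = 0.005438/0.003616 = 1.50387.
h_ss = 1.50387² = 2.26163 m. (Since h₀ = 5.034 m > h_ss, the level will fall toward this value.)

2.262 m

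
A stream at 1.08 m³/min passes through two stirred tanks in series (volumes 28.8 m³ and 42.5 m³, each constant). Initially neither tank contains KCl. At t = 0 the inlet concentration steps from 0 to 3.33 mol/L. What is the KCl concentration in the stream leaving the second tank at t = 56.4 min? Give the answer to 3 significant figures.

1.71 mol/L

Time constants: τᵢ = Vᵢ/Q for each well-mixed tank.
τ₁ = 28.8/1.08 = 26.667 min; τ₂ = 42.5/1.08 = 39.352 min.
Solving the cascade with C₁(0)=C₂(0)=0 gives C₂(t) = C_in[1 − (τ₁ e^(−t/τ₁) − τ₂ e^(−t/τ₂))/(τ₁ − τ₂)].
At t = 56.4: e^(−t/τ₁) = 0.12063, e^(−t/τ₂) = 0.23854.
C₂ = 3.33·[1 − (26.667·0.12063 − 39.352·0.23854)/(-12.685)] = 3.33·0.51360 = 1.7103 mol/L.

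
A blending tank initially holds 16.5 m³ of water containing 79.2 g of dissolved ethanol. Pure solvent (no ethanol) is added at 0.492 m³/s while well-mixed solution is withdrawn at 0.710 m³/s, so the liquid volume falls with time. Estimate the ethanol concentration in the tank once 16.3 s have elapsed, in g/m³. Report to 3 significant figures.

2.78 g/m³

Let m(t) be the amount of ethanol. Volume: V(t) = V₀ + (Q_in − Q_out) t = 16.5 − 0.21800 t; V(16.3) = 12.947 m³.
Species balance (pure solvent in): dm/dt = −Q_out · m/V(t).
dm/m = −Q_out dt/(V₀ − 0.21800 t); integrating gives ln(m/m₀) = −(Q_out/(Q_in−Q_out)) ln(V/V₀).
m = m₀ (V₀/V)^(Q_out/(Q_in−Q_out)) = 79.2 × (16.5/12.947)^(-3.2569) = 35.949 g.
C = m/V = 35.949/12.947 = 2.7767 g/m³.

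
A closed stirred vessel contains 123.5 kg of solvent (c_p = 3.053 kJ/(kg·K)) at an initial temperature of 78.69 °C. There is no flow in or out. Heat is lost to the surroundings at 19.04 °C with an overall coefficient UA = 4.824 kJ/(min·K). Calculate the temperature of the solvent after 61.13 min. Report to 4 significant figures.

46.33 °C

Energy balance: M c_p dT/dt = −UA(T − T_amb).
dT/dt = (T_ss − T)/τ with T_ss = T_amb = 19.0400 °C, τ = M c_p/UA = 123.5·3.053/4.824 = 78.1603 min.
Solution: T(t) = T_ss + (T₀ − T_ss) e^(−t/τ).
T(61.13) = 19.0400 + (59.6500)·0.457440 = 46.3263 °C.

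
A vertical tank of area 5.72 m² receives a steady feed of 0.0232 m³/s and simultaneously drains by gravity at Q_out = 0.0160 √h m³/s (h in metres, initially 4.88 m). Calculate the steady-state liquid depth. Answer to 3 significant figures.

2.10 m

Volume balance on the tank: A dh/dt = Q_in − 0.0160 √h. At steady state dh/dt = 0:
Q_in = 0.0160 √h_ss ⇒ √h_ss = 0.0232/0.0160 = 1.4500.
h_ss = 1.4500² = 2.1025 m. (Since h₀ = 4.88 m > h_ss, the level will fall toward this value.)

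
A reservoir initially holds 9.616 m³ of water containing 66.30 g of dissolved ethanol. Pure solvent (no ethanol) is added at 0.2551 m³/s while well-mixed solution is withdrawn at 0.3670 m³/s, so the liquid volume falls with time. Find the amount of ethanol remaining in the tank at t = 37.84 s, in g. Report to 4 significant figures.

Let m(t) be the amount of ethanol. Volume: V(t) = V₀ + (Q_in − Q_out) t = 9.616 − 0.111900 t; V(37.84) = 5.38170 m³.
No ethanol enters, so dm/dt = −Q_out · (m/V).
Separate: dm/m = −Q_out dt/V(t) ⇒ ln(m/m₀) = −(Q_out/(Q_in−Q_out)) ln(V/V₀).
m = m₀ (V₀/V)^(Q_out/(Q_in−Q_out)) = 66.30 × (9.616/5.38170)^(-3.27971) = 9.88054 g.

9.881 g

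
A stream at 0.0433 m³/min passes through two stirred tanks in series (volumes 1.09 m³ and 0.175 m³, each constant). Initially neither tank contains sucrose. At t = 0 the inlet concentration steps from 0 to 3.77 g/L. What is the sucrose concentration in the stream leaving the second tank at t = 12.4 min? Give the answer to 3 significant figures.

1.06 g/L

Time constants: τᵢ = Vᵢ/Q for each well-mixed tank.
τ₁ = 1.09/0.0433 = 25.173 min; τ₂ = 0.175/0.0433 = 4.0416 min.
Solving the cascade with C₁(0)=C₂(0)=0 gives C₂(t) = C_in[1 − (τ₁ e^(−t/τ₁) − τ₂ e^(−t/τ₂))/(τ₁ − τ₂)].
At t = 12.4: e^(−t/τ₁) = 0.61104, e^(−t/τ₂) = 0.046509.
C₂ = 3.77·[1 − (25.173·0.61104 − 4.0416·0.046509)/(21.132)] = 3.77·0.28099 = 1.0593 g/L.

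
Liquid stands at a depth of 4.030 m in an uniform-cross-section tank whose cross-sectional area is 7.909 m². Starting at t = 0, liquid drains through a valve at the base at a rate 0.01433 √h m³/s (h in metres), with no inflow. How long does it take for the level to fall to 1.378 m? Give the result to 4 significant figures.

Accumulation of liquid (constant cross-section A): A dh/dt = −0.01433 √h.
∫ h^(−1/2) dh = −(0.01433/A) ∫ dt, giving 2√h = 2√h₀ − (0.01433/A) t.
t = 2A(√h₀ − √h)/0.01433 = 2·7.909·(√4.030 − √1.378)/0.01433
  = 15.8180 × (2.00749 − 1.17388) / 0.01433 = 920.163 s.

920.2 s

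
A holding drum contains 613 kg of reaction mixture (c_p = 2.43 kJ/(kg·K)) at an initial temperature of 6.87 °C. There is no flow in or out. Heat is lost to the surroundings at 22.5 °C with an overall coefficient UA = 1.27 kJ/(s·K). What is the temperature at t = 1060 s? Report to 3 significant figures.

16.2 °C

Lumped-capacitance energy balance: M c_p dT/dt = UA(T_amb − T).
dT/dt = (T_ss − T)/τ with T_ss = T_amb = 22.500 °C, τ = M c_p/UA = 613·2.43/1.27 = 1172.9 s.
Integrating: T(t) = T_ss + (T₀ − T_ss) e^(−t/τ).
T(1060) = 22.500 + (-15.630)·0.40505 = 16.169 °C.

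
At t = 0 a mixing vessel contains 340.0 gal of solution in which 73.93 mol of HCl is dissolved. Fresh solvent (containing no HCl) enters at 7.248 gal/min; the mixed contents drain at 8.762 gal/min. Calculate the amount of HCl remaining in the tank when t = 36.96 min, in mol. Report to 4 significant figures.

26.11 mol

Total volume: dV/dt = Q_in − Q_out = -1.51400 gal/min, so V(t) = 340.0 − 1.51400 t and V(36.96) = 284.043 gal.
Solute balance: dm/dt = 0 − Q_out C = −Q_out m/V(t).
Separate: dm/m = −Q_out dt/V(t) ⇒ ln(m/m₀) = −(Q_out/(Q_in−Q_out)) ln(V/V₀).
m = m₀ (V₀/V)^(Q_out/(Q_in−Q_out)) = 73.93 × (340.0/284.043)^(-5.78732) = 26.1130 mol.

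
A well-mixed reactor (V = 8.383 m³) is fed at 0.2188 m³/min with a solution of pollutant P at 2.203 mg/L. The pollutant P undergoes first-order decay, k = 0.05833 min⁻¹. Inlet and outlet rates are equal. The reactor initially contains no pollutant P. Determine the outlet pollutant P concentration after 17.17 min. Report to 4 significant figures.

0.5212 mg/L

Species balance: V dC/dt = Q C_in − Q C − k V C.
dC/dt = (Q/V) C_in − (Q/V + k) C; effective rate a = Q/V + k = 0.0261004 + 0.05833 = 0.0844304 min⁻¹.
C_ss = Q C_in/(Q + kV) = 0.681025 mg/L; C(t) = C_ss + (C₀ − C_ss) e^(−a t).
C(17.17) = 0.681025 + (-0.681025)·e^(−0.0844304·17.17) = 0.681025 + (-0.681025)·0.234648 = 0.521224 mg/L.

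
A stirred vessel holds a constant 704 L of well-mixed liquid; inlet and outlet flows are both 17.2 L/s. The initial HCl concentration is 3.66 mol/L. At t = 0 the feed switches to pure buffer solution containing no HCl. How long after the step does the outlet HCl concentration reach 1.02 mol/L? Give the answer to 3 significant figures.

Species balance: V dC/dt = Q(C_in − C) ⇒ τ = V/Q = 40.930 s.
C(t) = C_in + (C₀ − C_in) e^(−t/τ). Set C = 1.02 and solve for t:
e^(−t/τ) = (C − C_in)/(C₀ − C_in) = (1.02 − 0)/(3.66 − 0) = 0.27869
t = −τ ln(…) = 40.930 × 1.2777 = 52.295 s.

52.3 s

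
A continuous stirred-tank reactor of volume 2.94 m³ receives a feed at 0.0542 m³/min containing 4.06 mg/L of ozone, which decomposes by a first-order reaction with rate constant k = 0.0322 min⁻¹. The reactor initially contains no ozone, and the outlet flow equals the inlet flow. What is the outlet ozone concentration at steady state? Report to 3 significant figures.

1.48 mg/L

V dC/dt = Q(C_in − C) − k V C.
Steady state (dC/dt = 0): C_ss = Q C_in/(Q + kV) = C_in/(1 + kV/Q).
C_ss = 0.0542·4.06/(0.0542 + 0.0322·2.94) = 0.22005/0.14887 = 1.4782 mg/L.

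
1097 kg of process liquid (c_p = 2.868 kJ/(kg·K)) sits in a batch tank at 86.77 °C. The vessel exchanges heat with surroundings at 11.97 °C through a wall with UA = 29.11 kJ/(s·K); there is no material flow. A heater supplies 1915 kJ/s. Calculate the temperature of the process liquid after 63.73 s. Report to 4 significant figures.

82.75 °C

Energy balance: M c_p dT/dt = −UA(T − T_amb) + Q̇.
dT/dt = (T_ss − T)/τ with T_ss = T_amb + Q̇/UA = 11.97 + 1915/29.11 = 77.7550 °C, τ = M c_p/UA = 1097·2.868/29.11 = 108.080 s.
Integrating: T(t) = T_ss + (T₀ − T_ss) e^(−t/τ).
T(63.73) = 77.7550 + (9.01505)·0.554517 = 82.7539 °C.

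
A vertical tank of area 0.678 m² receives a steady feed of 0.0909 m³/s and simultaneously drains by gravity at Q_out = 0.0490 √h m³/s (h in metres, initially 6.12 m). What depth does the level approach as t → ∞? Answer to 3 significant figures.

3.44 m

Mass balance (ρ constant): A dh/dt = Q_in − 0.0490 √h. At steady state dh/dt = 0:
Q_in = 0.0490 √h_ss ⇒ √h_ss = 0.0909/0.0490 = 1.8551.
h_ss = 1.8551² = 3.4414 m. (Since h₀ = 6.12 m > h_ss, the level will fall toward this value.)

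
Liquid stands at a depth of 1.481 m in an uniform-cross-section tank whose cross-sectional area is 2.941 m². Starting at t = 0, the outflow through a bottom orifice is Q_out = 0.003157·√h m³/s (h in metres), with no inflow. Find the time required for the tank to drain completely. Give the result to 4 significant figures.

2267 s

Unsteady balance on liquid volume: A dh/dt = −0.003157 √h.
∫ h^(−1/2) dh = −(0.003157/A) ∫ dt, giving 2√h = 2√h₀ − (0.003157/A) t.
Set h = 0: 2√h₀ = (0.003157/A) t_empty ⇒ t_empty = 2A√h₀/0.003157.
t_empty = 2·2.941·√1.481/0.003157 = 5.88200·1.21696/0.003157 = 2267.40 s.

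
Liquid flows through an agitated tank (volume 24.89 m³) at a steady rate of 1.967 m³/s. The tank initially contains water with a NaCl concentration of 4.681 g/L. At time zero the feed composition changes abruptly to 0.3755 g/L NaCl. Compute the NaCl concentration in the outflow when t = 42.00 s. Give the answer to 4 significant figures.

Accumulation = in − out for the solute gives V dC/dt = Q(C_in − C).
So dC/dt = (C_in − C)/τ with τ = V/Q = 24.89/1.967 = 12.6538 s.
Solution: C(t) = C_in + (C₀ − C_in) e^(−t/τ).
C(42.00) = 0.3755 + (4.681 − 0.3755)·e^(−42.00/12.6538) = 0.3755 + (4.30550)·0.0361831 = 0.531286 g/L.

0.5313 g/L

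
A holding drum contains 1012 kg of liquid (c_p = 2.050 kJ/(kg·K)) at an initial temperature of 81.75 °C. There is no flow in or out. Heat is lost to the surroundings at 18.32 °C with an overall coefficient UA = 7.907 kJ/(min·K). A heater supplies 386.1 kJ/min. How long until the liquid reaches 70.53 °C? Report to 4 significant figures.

M c_p dT/dt = −UA(T − T_amb) + Q̇.
τ = M c_p/UA = 262.375 min; T_ss = T_amb + Q̇/UA = 18.32 + 386.1/7.907 = 67.1502 °C.
T(t) = T_ss + (T₀ − T_ss)e^(−t/τ); set T = 70.53:
t = −τ ln[(T − T_ss)/(T₀ − T_ss)] = −262.375 · ln(0.231499) = 383.902 min.

383.9 min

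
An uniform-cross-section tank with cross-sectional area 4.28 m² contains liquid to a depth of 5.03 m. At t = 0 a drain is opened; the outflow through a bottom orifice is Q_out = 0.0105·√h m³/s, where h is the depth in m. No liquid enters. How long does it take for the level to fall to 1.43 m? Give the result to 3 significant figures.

Unsteady balance on liquid volume: A dh/dt = −0.0105 √h.
Separate and integrate: 2(√h − √h₀) = −(0.0105/A) t.
t = 2A(√h₀ − √h)/0.0105 = 2·4.28·(√5.03 − √1.43)/0.0105
  = 8.5600 × (2.2428 − 1.1958) / 0.0105 = 853.51 s.

854 s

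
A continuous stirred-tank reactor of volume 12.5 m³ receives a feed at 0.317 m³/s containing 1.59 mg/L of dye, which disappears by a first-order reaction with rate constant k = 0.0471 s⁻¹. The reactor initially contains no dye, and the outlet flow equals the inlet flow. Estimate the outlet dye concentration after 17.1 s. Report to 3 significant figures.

Species balance: V dC/dt = Q C_in − Q C − k V C.
This is linear with rate a = Q/V + k = 0.072460 s⁻¹.
C_ss = Q C_in/(Q + kV) = 0.55648 mg/L; C(t) = C_ss + (C₀ − C_ss) e^(−a t).
C(17.1) = 0.55648 + (-0.55648)·e^(−0.072460·17.1) = 0.55648 + (-0.55648)·0.28965 = 0.39529 mg/L.

0.395 mg/L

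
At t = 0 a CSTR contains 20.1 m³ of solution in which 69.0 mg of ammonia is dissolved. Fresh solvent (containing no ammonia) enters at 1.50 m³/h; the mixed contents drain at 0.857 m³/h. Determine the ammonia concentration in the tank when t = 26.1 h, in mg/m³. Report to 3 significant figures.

Total volume: dV/dt = Q_in − Q_out = 0.64300 m³/h, so V(t) = 20.1 + 0.64300 t and V(26.1) = 36.882 m³.
Species balance (pure solvent in): dm/dt = −Q_out · m/V(t).
dm/m = −Q_out dt/(V₀ + 0.64300 t); integrating gives ln(m/m₀) = −(Q_out/(Q_in−Q_out)) ln(V/V₀).
m = m₀ (V₀/V)^(Q_out/(Q_in−Q_out)) = 69.0 × (20.1/36.882)^(1.3328) = 30.725 mg.
C = m/V = 30.725/36.882 = 0.83305 mg/m³.

0.833 mg/m³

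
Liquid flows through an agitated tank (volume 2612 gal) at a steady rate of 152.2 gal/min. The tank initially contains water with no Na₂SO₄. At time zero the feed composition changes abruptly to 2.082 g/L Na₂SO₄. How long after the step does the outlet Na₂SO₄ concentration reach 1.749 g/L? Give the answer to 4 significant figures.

31.46 min

Species balance: V dC/dt = Q(C_in − C) ⇒ τ = V/Q = 17.1616 min.
C(t) = C_in + (C₀ − C_in) e^(−t/τ). Set C = 1.749 and solve for t:
e^(−t/τ) = (C − C_in)/(C₀ − C_in) = (1.749 − 2.082)/(0 − 2.082) = 0.159942
t = −τ ln(…) = 17.1616 × 1.83294 = 31.4563 min.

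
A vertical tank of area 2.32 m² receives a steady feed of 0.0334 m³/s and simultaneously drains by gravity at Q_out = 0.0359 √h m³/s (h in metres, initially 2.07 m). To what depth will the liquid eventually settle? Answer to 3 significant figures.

0.866 m

Level balance: A dh/dt = 0.0334 − 0.0359 √h. Setting dh/dt = 0:
Q_in = 0.0359 √h_ss ⇒ √h_ss = 0.0334/0.0359 = 0.93036.
h_ss = 0.93036² = 0.86557 m. (Since h₀ = 2.07 m > h_ss, the level will fall toward this value.)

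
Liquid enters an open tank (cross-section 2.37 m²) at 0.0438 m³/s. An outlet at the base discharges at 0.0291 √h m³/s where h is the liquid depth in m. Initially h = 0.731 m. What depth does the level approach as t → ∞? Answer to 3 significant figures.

2.27 m

A dh/dt = Q_in − 0.0291 √h. Steady state requires inflow = outflow:
Q_in = 0.0291 √h_ss ⇒ √h_ss = 0.0438/0.0291 = 1.5052.
h_ss = 1.5052² = 2.2655 m. (Since h₀ = 0.731 m < h_ss, the level will rise toward this value.)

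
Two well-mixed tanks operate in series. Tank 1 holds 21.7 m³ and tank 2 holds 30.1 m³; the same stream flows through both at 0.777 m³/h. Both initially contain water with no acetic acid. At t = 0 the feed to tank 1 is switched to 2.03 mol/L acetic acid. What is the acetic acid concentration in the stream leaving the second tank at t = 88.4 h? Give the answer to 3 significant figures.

1.51 mol/L

Species balance on tank i: dCᵢ/dt = (Cᵢ₋₁ − Cᵢ)/τᵢ with τᵢ = Vᵢ/Q.
τ₁ = 21.7/0.777 = 27.928 h; τ₂ = 30.1/0.777 = 38.739 h.
Solving the cascade with C₁(0)=C₂(0)=0 gives C₂(t) = C_in[1 − (τ₁ e^(−t/τ₁) − τ₂ e^(−t/τ₂))/(τ₁ − τ₂)].
At t = 88.4: e^(−t/τ₁) = 0.042202, e^(−t/τ₂) = 0.10208.
C₂ = 2.03·[1 − (27.928·0.042202 − 38.739·0.10208)/(-10.811)] = 2.03·0.74322 = 1.5087 mol/L.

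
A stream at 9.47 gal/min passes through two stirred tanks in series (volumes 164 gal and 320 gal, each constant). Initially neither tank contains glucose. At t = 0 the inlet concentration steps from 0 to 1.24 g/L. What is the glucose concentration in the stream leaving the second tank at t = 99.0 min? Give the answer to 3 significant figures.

Time constants: τᵢ = Vᵢ/Q for each well-mixed tank.
τ₁ = 164/9.47 = 17.318 min; τ₂ = 320/9.47 = 33.791 min.
Tank 1: C₁ = C_in(1 − e^(−t/τ₁)). Tank 2 (τ₁ ≠ τ₂): C₂ = C_in[1 − (τ₁ e^(−t/τ₁) − τ₂ e^(−t/τ₂))/(τ₁ − τ₂)].
At t = 99.0: e^(−t/τ₁) = 0.0032907, e^(−t/τ₂) = 0.053409.
C₂ = 1.24·[1 − (17.318·0.0032907 − 33.791·0.053409)/(-16.473)] = 1.24·0.89390 = 1.1084 g/L.

1.11 g/L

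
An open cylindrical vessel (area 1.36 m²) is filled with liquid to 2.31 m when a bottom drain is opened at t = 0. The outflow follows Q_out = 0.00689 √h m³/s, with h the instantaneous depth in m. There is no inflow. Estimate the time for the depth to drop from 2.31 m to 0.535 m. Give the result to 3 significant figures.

A dh/dt = −Q_out = −0.00689 √h.
This is separable: 2 d(√h)/dt = −0.00689/A, so √h = √h₀ − (0.00689/(2A)) t.
t = 2A(√h₀ − √h)/0.00689 = 2·1.36·(√2.31 − √0.535)/0.00689
  = 2.7200 × (1.5199 − 0.73144) / 0.00689 = 311.25 s.

311 s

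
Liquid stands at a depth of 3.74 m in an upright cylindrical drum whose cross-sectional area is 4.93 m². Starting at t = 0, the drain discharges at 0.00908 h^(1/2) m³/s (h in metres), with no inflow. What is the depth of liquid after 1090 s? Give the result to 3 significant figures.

0.865 m

Accumulation of liquid (constant cross-section A): A dh/dt = −0.00908 √h.
∫ h^(−1/2) dh = −(0.00908/A) ∫ dt, giving 2√h = 2√h₀ − (0.00908/A) t.
√h = √3.74 − 0.00908·1090/(2·4.93) = 1.9339 − 1.0038 = 0.93014.
h = 0.93014² = 0.86515 m.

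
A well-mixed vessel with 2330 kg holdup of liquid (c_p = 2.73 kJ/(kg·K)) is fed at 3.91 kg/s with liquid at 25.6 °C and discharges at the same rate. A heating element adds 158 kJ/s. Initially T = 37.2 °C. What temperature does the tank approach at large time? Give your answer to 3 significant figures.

40.4 °C

M c_p dT/dt = ṁ c_p (T_in − T) + Q̇.
At steady state dT/dt = 0 ⇒ T_ss = T_in + Q̇/(ṁ c_p) = 25.6 + 158/(3.91·2.73) = 40.402 °C.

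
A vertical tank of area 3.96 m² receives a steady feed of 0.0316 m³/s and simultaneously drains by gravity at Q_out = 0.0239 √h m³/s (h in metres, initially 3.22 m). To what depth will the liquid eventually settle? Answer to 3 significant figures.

Level balance: A dh/dt = 0.0316 − 0.0239 √h. Setting dh/dt = 0:
Q_in = 0.0239 √h_ss ⇒ √h_ss = 0.0316/0.0239 = 1.3222.
h_ss = 1.3222² = 1.7481 m. (Since h₀ = 3.22 m > h_ss, the level will fall toward this value.)

1.75 m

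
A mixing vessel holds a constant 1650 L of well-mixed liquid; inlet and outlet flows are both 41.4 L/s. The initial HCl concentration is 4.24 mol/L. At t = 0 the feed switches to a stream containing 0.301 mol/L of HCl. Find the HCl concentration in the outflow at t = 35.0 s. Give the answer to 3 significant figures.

Unsteady species balance (constant V, well mixed): V dC/dt = Q(C_in − C).
So dC/dt = (C_in − C)/τ with τ = V/Q = 1650/41.4 = 39.855 s.
C approaches C_in exponentially: C(t) = C_in + (C₀ − C_in) e^(−t/τ).
C(35.0) = 0.301 + (4.24 − 0.301)·e^(−35.0/39.855) = 0.301 + (3.9390)·0.41554 = 1.9378 mol/L.

1.94 mol/L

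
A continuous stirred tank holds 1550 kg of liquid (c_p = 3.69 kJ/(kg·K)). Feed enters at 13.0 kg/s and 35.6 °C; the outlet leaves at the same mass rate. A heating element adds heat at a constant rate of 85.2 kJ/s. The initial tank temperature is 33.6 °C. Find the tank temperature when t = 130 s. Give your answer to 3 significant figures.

36.1 °C

M c_p dT/dt = ṁ c_p (T_in − T) + Q̇.
Rearrange: dT/dt = (T_ss − T)/τ with τ = M/ṁ = 119.23 s and T_ss = T_in + Q̇/(ṁ c_p) = 37.376 °C.
T approaches T_ss exponentially: T(t) = T_ss + (T₀ − T_ss) e^(−t/τ).
T(130) = 37.376 + (-3.7761)·e^(−130/119.23) = 37.376 + (-3.7761)·0.33611 = 36.107 °C.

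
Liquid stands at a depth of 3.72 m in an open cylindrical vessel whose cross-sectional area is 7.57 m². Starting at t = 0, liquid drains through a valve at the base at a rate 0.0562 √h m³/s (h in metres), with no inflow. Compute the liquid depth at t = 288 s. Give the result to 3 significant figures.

A dh/dt = −Q_out = −0.0562 √h.
This is separable: 2 d(√h)/dt = −0.0562/A, so √h = √h₀ − (0.0562/(2A)) t.
√h = √3.72 − 0.0562·288/(2·7.57) = 1.9287 − 1.0691 = 0.85967.
h = 0.85967² = 0.73903 m.

0.739 m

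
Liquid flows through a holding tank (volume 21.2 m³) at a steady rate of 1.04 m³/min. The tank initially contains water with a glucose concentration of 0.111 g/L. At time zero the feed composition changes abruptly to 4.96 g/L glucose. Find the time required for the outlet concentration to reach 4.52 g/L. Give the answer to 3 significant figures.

Mass balance on the solute (V constant): V dC/dt = Q(C_in − C), so τ = V/Q = 20.385 min.
C(t) = C_in + (C₀ − C_in) e^(−t/τ). Set C = 4.52 and solve for t:
e^(−t/τ) = (C − C_in)/(C₀ − C_in) = (4.52 − 4.96)/(0.111 − 4.96) = 0.090740
t = −τ ln(…) = 20.385 × 2.3998 = 48.918 min.

48.9 min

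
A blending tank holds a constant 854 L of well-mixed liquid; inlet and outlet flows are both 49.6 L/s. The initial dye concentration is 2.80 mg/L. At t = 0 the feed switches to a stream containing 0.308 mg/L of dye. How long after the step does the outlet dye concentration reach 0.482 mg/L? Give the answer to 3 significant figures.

Species balance on the tank: V dC/dt = Q(C_in − C), so τ = V/Q = 17.218 s.
C(t) = C_in + (C₀ − C_in) e^(−t/τ). Set C = 0.482 and solve for t:
e^(−t/τ) = (C − C_in)/(C₀ − C_in) = (0.482 − 0.308)/(2.80 − 0.308) = 0.069823
t = −τ ln(…) = 17.218 × 2.6618 = 45.830 s.

45.8 s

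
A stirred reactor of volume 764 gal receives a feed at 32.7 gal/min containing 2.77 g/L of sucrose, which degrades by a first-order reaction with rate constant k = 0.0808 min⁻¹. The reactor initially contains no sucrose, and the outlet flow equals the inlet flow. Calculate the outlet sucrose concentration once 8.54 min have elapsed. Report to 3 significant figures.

V dC/dt = Q(C_in − C) − k V C.
This is linear with rate a = Q/V + k = 0.12360 min⁻¹.
C_ss = Q C_in/(Q + kV) = 0.95921 g/L; C(t) = C_ss + (C₀ − C_ss) e^(−a t).
C(8.54) = 0.95921 + (-0.95921)·e^(−0.12360·8.54) = 0.95921 + (-0.95921)·0.34800 = 0.62540 g/L.

0.625 g/L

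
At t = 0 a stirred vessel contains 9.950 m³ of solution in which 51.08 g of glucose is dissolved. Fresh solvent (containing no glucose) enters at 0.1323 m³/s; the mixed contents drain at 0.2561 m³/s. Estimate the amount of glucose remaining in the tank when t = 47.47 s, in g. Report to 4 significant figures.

8.051 g

Total volume: dV/dt = Q_in − Q_out = -0.123800 m³/s, so V(t) = 9.950 − 0.123800 t and V(47.47) = 4.07321 m³.
Solute balance: dm/dt = 0 − Q_out C = −Q_out m/V(t).
Separate: dm/m = −Q_out dt/V(t) ⇒ ln(m/m₀) = −(Q_out/(Q_in−Q_out)) ln(V/V₀).
m = m₀ (V₀/V)^(Q_out/(Q_in−Q_out)) = 51.08 × (9.950/4.07321)^(-2.06866) = 8.05095 g.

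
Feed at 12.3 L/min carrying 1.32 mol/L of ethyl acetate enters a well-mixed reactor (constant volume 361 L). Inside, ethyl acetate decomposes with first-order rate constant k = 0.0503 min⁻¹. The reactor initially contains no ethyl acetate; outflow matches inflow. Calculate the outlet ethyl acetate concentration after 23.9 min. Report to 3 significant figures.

0.462 mol/L

V dC/dt = Q(C_in − C) − k V C.
This is linear with rate a = Q/V + k = 0.084372 min⁻¹.
C_ss = Q C_in/(Q + kV) = 0.53306 mol/L; C(t) = C_ss + (C₀ − C_ss) e^(−a t).
C(23.9) = 0.53306 + (-0.53306)·e^(−0.084372·23.9) = 0.53306 + (-0.53306)·0.13312 = 0.46210 mol/L.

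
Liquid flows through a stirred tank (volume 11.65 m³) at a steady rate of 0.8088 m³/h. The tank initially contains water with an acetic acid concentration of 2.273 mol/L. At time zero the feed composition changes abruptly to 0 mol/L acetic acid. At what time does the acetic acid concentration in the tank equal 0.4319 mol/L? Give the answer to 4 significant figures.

23.92 h

Unsteady species balance (constant V, well mixed): V dC/dt = Q(C_in − C), so τ = V/Q = 14.4041 h.
C(t) = C_in + (C₀ − C_in) e^(−t/τ). Set C = 0.4319 and solve for t:
e^(−t/τ) = (C − C_in)/(C₀ − C_in) = (0.4319 − 0)/(2.273 − 0) = 0.190013
t = −τ ln(…) = 14.4041 × 1.66066 = 23.9203 h.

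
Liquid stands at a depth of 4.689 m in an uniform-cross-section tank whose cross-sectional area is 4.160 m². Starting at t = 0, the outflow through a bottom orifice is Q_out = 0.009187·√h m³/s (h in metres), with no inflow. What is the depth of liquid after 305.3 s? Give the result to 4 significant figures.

With no inflow, A dh/dt = −0.009187 √h.
∫ h^(−1/2) dh = −(0.009187/A) ∫ dt, giving 2√h = 2√h₀ − (0.009187/A) t.
√h = √4.689 − 0.009187·305.3/(2·4.160) = 2.16541 − 0.337114 = 1.82830.
h = 1.82830² = 3.34266 m.

3.343 m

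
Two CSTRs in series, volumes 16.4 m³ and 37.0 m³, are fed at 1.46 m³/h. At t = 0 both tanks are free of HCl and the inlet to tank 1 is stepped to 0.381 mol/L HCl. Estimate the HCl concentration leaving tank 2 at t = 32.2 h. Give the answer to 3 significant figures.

Species balance on tank i: dCᵢ/dt = (Cᵢ₋₁ − Cᵢ)/τᵢ with τᵢ = Vᵢ/Q.
τ₁ = 16.4/1.46 = 11.233 h; τ₂ = 37.0/1.46 = 25.342 h.
Solving the cascade with C₁(0)=C₂(0)=0 gives C₂(t) = C_in[1 − (τ₁ e^(−t/τ₁) − τ₂ e^(−t/τ₂))/(τ₁ − τ₂)].
At t = 32.2: e^(−t/τ₁) = 0.056893, e^(−t/τ₂) = 0.28066.
C₂ = 0.381·[1 − (11.233·0.056893 − 25.342·0.28066)/(-14.110)] = 0.381·0.54119 = 0.20619 mol/L.

0.206 mol/L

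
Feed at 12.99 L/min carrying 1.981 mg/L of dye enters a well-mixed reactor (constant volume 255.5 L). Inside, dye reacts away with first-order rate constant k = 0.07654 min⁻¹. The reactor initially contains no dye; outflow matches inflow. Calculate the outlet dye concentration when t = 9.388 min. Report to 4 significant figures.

0.5515 mg/L

V dC/dt = Q(C_in − C) − k V C.
This is linear with rate a = Q/V + k = 0.127381 min⁻¹.
C_ss = Q C_in/(Q + kV) = 0.790672 mg/L; C(t) = C_ss + (C₀ − C_ss) e^(−a t).
C(9.388) = 0.790672 + (-0.790672)·e^(−0.127381·9.388) = 0.790672 + (-0.790672)·0.302445 = 0.551538 mg/L.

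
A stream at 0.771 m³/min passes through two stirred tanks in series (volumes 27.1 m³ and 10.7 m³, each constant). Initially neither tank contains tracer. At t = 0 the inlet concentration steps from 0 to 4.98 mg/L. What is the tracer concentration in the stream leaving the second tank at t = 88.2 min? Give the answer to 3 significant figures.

4.32 mg/L

Species balance on tank i: dCᵢ/dt = (Cᵢ₋₁ − Cᵢ)/τᵢ with τᵢ = Vᵢ/Q.
τ₁ = 27.1/0.771 = 35.149 min; τ₂ = 10.7/0.771 = 13.878 min.
Solving the cascade with C₁(0)=C₂(0)=0 gives C₂(t) = C_in[1 − (τ₁ e^(−t/τ₁) − τ₂ e^(−t/τ₂))/(τ₁ − τ₂)].
At t = 88.2: e^(−t/τ₁) = 0.081325, e^(−t/τ₂) = 0.0017374.
C₂ = 4.98·[1 − (35.149·0.081325 − 13.878·0.0017374)/(21.271)] = 4.98·0.86675 = 4.3164 mg/L.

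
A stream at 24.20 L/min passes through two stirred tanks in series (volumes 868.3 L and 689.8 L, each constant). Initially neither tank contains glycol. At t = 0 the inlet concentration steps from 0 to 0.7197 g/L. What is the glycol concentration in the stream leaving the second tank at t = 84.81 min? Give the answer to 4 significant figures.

0.5323 g/L

Time constants: τᵢ = Vᵢ/Q for each well-mixed tank.
τ₁ = 868.3/24.20 = 35.8802 min; τ₂ = 689.8/24.20 = 28.5041 min.
Solving the cascade with C₁(0)=C₂(0)=0 gives C₂(t) = C_in[1 − (τ₁ e^(−t/τ₁) − τ₂ e^(−t/τ₂))/(τ₁ − τ₂)].
At t = 84.81: e^(−t/τ₁) = 0.0940714, e^(−t/τ₂) = 0.0510292.
C₂ = 0.7197·[1 − (35.8802·0.0940714 − 28.5041·0.0510292)/(7.37603)] = 0.7197·0.739595 = 0.532287 g/L.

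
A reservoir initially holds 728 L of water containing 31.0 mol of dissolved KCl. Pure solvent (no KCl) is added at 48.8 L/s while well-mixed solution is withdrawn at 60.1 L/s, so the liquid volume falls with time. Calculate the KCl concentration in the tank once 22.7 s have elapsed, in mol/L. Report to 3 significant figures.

Total volume: dV/dt = Q_in − Q_out = -11.300 L/s, so V(t) = 728 − 11.300 t and V(22.7) = 471.49 L.
Solute balance: dm/dt = 0 − Q_out C = −Q_out m/V(t).
dm/m = −Q_out dt/(V₀ − 11.300 t); integrating gives ln(m/m₀) = −(Q_out/(Q_in−Q_out)) ln(V/V₀).
m = m₀ (V₀/V)^(Q_out/(Q_in−Q_out)) = 31.0 × (728/471.49)^(-5.3186) = 3.0758 mol.
C = m/V = 3.0758/471.49 = 0.0065237 mol/L.

0.00652 mol/L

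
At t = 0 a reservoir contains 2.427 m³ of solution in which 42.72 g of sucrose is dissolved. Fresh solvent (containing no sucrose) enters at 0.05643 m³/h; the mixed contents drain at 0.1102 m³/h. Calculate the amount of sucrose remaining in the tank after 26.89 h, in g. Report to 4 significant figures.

6.675 g

Let m(t) be the amount of sucrose. Volume: V(t) = V₀ + (Q_in − Q_out) t = 2.427 − 0.0537700 t; V(26.89) = 0.981125 m³.
No sucrose enters, so dm/dt = −Q_out · (m/V).
Separate: dm/m = −Q_out dt/V(t) ⇒ ln(m/m₀) = −(Q_out/(Q_in−Q_out)) ln(V/V₀).
m = m₀ (V₀/V)^(Q_out/(Q_in−Q_out)) = 42.72 × (2.427/0.981125)^(-2.04947) = 6.67546 g.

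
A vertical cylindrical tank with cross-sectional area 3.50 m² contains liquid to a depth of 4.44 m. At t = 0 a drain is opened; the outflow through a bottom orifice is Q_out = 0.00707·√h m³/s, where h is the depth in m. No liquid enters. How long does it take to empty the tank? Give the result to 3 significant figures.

2090 s

A dh/dt = −Q_out = −0.00707 √h.
This is separable: 2 d(√h)/dt = −0.00707/A, so √h = √h₀ − (0.00707/(2A)) t.
Set h = 0: 2√h₀ = (0.00707/A) t_empty ⇒ t_empty = 2A√h₀/0.00707.
t_empty = 2·3.50·√4.44/0.00707 = 7.0000·2.1071/0.00707 = 2086.3 s.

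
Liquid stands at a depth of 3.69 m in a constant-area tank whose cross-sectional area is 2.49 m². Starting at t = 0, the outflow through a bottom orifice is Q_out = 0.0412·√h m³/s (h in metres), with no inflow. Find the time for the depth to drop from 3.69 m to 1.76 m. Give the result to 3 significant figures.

A dh/dt = −Q_out = −0.0412 √h.
∫ h^(−1/2) dh = −(0.0412/A) ∫ dt, giving 2√h = 2√h₀ − (0.0412/A) t.
t = 2A(√h₀ − √h)/0.0412 = 2·2.49·(√3.69 − √1.76)/0.0412
  = 4.9800 × (1.9209 − 1.3266) / 0.0412 = 71.834 s.

71.8 s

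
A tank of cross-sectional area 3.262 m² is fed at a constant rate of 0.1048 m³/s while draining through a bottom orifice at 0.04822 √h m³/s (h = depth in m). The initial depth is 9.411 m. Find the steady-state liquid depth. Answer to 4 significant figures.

4.724 m

A dh/dt = Q_in − 0.04822 √h. Steady state requires inflow = outflow:
Q_in = 0.04822 √h_ss ⇒ √h_ss = 0.1048/0.04822 = 2.17337.
h_ss = 2.17337² = 4.72355 m. (Since h₀ = 9.411 m > h_ss, the level will fall toward this value.)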